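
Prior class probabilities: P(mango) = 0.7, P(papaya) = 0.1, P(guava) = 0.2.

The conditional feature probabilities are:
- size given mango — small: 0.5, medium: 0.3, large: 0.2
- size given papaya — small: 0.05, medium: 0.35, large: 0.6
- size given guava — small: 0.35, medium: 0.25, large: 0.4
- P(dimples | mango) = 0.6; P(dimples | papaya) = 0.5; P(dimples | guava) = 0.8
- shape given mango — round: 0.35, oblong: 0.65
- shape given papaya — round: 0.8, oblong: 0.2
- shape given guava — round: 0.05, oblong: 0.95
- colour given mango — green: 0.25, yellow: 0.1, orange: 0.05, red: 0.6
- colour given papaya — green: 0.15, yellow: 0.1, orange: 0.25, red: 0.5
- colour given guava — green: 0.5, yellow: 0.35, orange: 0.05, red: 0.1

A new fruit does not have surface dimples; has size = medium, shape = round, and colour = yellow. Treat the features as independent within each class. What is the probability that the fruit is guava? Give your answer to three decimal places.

0.039

mango: 0.7 × 0.3 × (1−0.6) × 0.35 × 0.1 = 0.00294
papaya: 0.1 × 0.35 × (1−0.5) × 0.8 × 0.1 = 0.0014
guava: 0.2 × 0.25 × (1−0.8) × 0.05 × 0.35 = 0.000175
P(guava | x) = 0.000175 / 0.004515 ≈ 0.039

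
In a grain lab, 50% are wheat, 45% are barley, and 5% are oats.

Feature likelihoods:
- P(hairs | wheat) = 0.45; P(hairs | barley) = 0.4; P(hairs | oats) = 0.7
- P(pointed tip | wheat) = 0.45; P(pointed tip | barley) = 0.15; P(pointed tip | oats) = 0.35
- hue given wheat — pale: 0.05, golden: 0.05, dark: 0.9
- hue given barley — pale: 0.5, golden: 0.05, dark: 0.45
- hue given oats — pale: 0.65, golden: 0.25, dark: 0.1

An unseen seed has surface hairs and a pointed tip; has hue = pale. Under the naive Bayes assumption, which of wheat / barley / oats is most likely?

barley

wheat: 0.5 × 0.45 × 0.45 × 0.05 = 0.0050625
barley: 0.45 × 0.4 × 0.15 × 0.5 = 0.0135
oats: 0.05 × 0.7 × 0.35 × 0.65 = 0.0079625
Highest score → barley.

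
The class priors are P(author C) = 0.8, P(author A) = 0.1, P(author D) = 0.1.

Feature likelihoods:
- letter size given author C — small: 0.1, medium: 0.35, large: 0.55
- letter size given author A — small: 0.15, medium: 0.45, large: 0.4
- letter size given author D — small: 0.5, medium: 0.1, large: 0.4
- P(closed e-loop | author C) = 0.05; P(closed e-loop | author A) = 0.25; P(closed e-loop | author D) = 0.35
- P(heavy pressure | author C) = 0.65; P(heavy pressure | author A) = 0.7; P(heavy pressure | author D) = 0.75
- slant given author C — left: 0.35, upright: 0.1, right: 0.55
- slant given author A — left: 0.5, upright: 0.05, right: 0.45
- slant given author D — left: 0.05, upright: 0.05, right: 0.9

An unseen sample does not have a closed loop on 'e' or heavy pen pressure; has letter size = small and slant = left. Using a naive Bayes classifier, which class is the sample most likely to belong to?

author C

author C: 0.8 × 0.1 × (1−0.05) × (1−0.65) × 0.35 = 0.00931
author A: 0.1 × 0.15 × (1−0.25) × (1−0.7) × 0.5 = 0.0016875
author D: 0.1 × 0.5 × (1−0.35) × (1−0.75) × 0.05 = 0.00040625
Highest score → author C.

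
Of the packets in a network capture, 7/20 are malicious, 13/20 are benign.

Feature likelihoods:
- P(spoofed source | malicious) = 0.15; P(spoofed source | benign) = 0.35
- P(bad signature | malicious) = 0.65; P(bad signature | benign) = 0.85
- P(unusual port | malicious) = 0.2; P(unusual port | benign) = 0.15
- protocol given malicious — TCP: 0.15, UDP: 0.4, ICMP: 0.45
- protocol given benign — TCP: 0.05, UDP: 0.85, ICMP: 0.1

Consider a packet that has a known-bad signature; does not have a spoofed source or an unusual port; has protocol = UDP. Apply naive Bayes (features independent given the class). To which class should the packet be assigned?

malicious: 0.35 × (1−0.15) × 0.65 × (1−0.2) × 0.4 = 0.06188
benign: 0.65 × (1−0.35) × 0.85 × (1−0.15) × 0.85 = 0.2594678125
Highest score → benign.

benign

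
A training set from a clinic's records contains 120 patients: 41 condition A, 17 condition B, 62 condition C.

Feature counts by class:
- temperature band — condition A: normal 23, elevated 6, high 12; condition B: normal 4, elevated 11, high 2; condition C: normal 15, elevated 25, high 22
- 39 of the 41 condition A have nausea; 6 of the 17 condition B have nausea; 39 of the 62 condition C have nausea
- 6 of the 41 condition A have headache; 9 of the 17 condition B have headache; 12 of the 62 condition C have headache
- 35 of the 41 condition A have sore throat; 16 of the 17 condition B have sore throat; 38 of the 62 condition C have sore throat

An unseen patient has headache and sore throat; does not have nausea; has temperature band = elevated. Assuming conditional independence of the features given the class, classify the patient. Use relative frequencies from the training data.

condition B

condition A: (41/120) × (6/41) × (2/41) × (6/41) × (35/41) ≈ 0.000304697
condition B: (17/120) × (11/17) × (11/17) × (9/17) × (16/17) ≈ 0.0295542
condition C: (62/120) × (25/62) × (23/62) × (12/62) × (38/62) ≈ 0.00916804
Highest score → condition B.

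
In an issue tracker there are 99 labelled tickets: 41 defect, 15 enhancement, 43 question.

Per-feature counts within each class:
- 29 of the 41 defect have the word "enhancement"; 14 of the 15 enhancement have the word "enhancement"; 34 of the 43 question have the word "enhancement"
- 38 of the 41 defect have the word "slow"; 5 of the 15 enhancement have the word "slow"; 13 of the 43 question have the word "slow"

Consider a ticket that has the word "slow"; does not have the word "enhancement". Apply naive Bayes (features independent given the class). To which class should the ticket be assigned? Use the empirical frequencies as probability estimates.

defect: (41/99) × (12/41) × (38/41) ≈ 0.112343
enhancement: (15/99) × (1/15) × (5/15) ≈ 0.003367
question: (43/99) × (9/43) × (13/43) ≈ 0.0274841
Highest score → defect.

defect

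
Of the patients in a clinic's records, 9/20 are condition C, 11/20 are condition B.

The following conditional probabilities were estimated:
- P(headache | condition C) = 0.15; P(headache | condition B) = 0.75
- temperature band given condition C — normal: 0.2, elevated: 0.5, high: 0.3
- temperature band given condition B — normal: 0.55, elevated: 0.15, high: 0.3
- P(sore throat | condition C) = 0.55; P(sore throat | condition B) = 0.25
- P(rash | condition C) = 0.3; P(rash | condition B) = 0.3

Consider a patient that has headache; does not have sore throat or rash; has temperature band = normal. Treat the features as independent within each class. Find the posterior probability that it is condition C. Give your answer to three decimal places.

0.034

condition C: 0.45 × 0.15 × 0.2 × (1−0.55) × (1−0.3) = 0.0042525
condition B: 0.55 × 0.75 × 0.55 × (1−0.25) × (1−0.3) = 0.119109375
P(condition C | x) = 0.0042525 / 0.123361875 ≈ 0.034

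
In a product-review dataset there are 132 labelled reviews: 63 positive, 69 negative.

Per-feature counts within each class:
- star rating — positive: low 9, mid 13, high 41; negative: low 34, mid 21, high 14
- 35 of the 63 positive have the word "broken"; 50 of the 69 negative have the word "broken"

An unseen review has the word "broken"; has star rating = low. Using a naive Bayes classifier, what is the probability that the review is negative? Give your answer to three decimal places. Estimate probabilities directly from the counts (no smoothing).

positive: (63/132) × (9/63) × (35/63) ≈ 0.0378788
negative: (69/132) × (34/69) × (50/69) ≈ 0.186649
P(negative | x) = 0.186649 / 0.2245278 ≈ 0.831

0.831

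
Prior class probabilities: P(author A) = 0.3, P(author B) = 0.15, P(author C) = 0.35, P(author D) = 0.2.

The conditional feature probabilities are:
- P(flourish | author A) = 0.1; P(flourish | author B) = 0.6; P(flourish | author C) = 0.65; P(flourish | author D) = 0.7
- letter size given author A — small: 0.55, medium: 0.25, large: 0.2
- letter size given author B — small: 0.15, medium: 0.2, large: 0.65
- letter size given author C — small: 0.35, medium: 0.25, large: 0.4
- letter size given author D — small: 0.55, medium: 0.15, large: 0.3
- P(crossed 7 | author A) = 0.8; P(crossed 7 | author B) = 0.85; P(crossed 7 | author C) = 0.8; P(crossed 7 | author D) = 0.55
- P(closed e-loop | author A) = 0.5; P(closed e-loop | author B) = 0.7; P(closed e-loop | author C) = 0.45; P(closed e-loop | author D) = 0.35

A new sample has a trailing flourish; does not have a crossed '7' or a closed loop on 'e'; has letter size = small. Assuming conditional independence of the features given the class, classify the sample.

author A: 0.3 × 0.1 × 0.55 × (1−0.8) × (1−0.5) = 0.00165
author B: 0.15 × 0.6 × 0.15 × (1−0.85) × (1−0.7) = 0.0006075
author C: 0.35 × 0.65 × 0.35 × (1−0.8) × (1−0.45) = 0.00875875
author D: 0.2 × 0.7 × 0.55 × (1−0.55) × (1−0.35) = 0.0225225
Highest score → author D.

author D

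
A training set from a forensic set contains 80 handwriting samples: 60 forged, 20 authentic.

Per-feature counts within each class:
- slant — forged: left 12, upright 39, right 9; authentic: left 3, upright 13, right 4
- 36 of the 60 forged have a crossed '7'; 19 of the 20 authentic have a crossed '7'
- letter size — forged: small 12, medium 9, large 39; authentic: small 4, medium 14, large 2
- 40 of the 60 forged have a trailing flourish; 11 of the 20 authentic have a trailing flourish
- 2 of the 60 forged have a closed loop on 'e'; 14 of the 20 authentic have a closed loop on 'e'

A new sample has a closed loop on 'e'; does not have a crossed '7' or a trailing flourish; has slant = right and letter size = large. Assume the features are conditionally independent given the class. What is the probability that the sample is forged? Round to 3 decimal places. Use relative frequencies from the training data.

0.805

forged: (60/80) × (9/60) × (24/60) × (39/60) × (20/60) × (2/60) = 0.000325
authentic: (20/80) × (4/20) × (1/20) × (2/20) × (9/20) × (14/20) = 0.00007875
P(forged | x) = 0.000325 / 0.00040375 ≈ 0.805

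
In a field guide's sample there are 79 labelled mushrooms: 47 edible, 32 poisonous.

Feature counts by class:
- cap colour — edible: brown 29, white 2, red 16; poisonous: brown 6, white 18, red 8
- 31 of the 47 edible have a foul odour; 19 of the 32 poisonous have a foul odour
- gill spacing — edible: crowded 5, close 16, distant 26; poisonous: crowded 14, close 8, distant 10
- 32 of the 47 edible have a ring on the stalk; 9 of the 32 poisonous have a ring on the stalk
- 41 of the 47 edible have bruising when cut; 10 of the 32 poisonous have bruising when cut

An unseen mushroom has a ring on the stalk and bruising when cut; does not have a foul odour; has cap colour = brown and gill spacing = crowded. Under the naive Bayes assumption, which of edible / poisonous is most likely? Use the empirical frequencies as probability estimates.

edible

edible: (47/79) × (29/47) × (16/47) × (5/47) × (32/47) × (41/47) ≈ 0.00789593
poisonous: (32/79) × (6/32) × (13/32) × (14/32) × (9/32) × (10/32) ≈ 0.00118642
Highest score → edible.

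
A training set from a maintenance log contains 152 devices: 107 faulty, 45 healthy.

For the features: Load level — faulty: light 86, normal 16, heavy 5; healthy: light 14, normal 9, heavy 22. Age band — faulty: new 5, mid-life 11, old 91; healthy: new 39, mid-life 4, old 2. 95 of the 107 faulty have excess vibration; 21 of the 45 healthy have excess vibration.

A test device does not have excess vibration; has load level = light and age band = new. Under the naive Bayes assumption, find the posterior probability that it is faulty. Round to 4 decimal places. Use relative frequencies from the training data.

faulty: (107/152) × (86/107) × (5/107) × (12/107) ≈ 0.00296509
healthy: (45/152) × (14/45) × (39/45) × (24/45) ≈ 0.0425731
P(faulty | x) = 0.00296509 / 0.04553819 ≈ 0.0651

0.0651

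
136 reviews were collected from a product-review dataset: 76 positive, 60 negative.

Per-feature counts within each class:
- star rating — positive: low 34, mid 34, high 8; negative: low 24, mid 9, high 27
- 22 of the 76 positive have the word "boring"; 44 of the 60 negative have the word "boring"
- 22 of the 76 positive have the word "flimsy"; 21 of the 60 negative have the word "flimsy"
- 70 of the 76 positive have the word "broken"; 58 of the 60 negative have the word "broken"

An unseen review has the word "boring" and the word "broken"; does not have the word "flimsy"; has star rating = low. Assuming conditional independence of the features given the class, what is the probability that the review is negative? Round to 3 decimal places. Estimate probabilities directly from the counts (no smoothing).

0.632

positive: (76/136) × (34/76) × (22/76) × (54/76) × (70/76) ≈ 0.0473602
negative: (60/136) × (24/60) × (44/60) × (39/60) × (58/60) ≈ 0.0813137
P(negative | x) = 0.0813137 / 0.1286739 ≈ 0.632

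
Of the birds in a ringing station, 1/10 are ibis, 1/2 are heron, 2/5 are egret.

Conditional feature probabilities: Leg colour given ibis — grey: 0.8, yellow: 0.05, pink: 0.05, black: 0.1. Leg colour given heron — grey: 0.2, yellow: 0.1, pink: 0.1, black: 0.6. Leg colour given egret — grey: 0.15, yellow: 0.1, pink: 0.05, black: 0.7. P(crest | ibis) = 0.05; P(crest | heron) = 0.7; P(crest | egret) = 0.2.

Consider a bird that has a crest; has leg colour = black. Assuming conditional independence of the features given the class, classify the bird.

ibis: 0.1 × 0.1 × 0.05 = 0.0005
heron: 0.5 × 0.6 × 0.7 = 0.21
egret: 0.4 × 0.7 × 0.2 = 0.056
Highest score → heron.

heron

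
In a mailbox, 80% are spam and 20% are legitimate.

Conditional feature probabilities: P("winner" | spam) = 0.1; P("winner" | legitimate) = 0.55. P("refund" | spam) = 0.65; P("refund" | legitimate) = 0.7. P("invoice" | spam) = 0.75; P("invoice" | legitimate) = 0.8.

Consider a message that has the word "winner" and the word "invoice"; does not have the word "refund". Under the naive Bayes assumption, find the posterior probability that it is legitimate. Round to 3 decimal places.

0.557

spam: 0.8 × 0.1 × (1−0.65) × 0.75 = 0.021
legitimate: 0.2 × 0.55 × (1−0.7) × 0.8 = 0.0264
P(legitimate | x) = 0.0264 / 0.0474 ≈ 0.557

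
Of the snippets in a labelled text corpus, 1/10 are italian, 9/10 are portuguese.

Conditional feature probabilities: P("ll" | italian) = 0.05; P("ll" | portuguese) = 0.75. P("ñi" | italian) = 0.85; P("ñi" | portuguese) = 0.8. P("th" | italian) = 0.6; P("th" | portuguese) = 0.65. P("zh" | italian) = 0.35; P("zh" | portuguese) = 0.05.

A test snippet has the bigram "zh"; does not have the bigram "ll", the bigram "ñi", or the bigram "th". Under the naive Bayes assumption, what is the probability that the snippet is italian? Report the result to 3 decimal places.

italian: 0.1 × (1−0.05) × (1−0.85) × (1−0.6) × 0.35 = 0.001995
portuguese: 0.9 × (1−0.75) × (1−0.8) × (1−0.65) × 0.05 = 0.0007875
P(italian | x) = 0.001995 / 0.0027825 ≈ 0.717

0.717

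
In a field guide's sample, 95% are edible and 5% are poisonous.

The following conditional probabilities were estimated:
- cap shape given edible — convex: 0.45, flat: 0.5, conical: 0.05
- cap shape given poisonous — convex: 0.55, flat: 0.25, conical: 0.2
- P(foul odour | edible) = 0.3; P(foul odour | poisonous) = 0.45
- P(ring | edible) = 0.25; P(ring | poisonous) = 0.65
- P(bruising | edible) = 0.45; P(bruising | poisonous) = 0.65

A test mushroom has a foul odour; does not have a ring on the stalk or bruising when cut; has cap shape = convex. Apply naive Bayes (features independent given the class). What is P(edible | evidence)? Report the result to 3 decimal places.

edible: 0.95 × 0.45 × 0.3 × (1−0.25) × (1−0.45) = 0.052903125
poisonous: 0.05 × 0.55 × 0.45 × (1−0.65) × (1−0.65) = 0.0015159375
P(edible | x) = 0.052903125 / 0.0544190625 ≈ 0.972

0.972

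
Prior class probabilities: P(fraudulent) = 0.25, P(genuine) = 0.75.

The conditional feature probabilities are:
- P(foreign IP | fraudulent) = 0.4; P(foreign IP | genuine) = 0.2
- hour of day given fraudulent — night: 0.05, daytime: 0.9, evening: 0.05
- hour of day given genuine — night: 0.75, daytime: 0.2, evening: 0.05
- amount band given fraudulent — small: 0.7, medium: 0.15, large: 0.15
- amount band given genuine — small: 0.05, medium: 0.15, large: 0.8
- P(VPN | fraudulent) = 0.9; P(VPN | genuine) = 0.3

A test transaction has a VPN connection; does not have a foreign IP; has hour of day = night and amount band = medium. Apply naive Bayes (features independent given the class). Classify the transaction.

genuine

fraudulent: 0.25 × (1−0.4) × 0.05 × 0.15 × 0.9 = 0.0010125
genuine: 0.75 × (1−0.2) × 0.75 × 0.15 × 0.3 = 0.02025
Highest score → genuine.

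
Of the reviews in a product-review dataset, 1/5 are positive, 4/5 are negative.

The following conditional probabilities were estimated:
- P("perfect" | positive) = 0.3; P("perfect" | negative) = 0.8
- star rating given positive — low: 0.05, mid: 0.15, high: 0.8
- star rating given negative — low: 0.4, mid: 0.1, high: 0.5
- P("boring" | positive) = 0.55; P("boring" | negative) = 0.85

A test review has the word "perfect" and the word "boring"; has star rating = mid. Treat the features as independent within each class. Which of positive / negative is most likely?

positive: 0.2 × 0.3 × 0.15 × 0.55 = 0.00495
negative: 0.8 × 0.8 × 0.1 × 0.85 = 0.0544
Highest score → negative.

negative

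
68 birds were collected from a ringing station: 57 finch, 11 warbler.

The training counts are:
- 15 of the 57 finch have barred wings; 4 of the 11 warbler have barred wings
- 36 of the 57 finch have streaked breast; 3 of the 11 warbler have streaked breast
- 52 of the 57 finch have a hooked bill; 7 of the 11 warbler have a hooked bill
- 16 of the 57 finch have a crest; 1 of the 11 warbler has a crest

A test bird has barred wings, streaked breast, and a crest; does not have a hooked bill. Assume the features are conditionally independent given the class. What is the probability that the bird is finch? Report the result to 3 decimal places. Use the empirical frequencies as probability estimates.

finch: (57/68) × (15/57) × (36/57) × (5/57) × (16/57) ≈ 0.00343044
warbler: (11/68) × (4/11) × (3/11) × (4/11) × (1/11) ≈ 0.00053034
P(finch | x) = 0.00343044 / 0.00396078 ≈ 0.866

0.866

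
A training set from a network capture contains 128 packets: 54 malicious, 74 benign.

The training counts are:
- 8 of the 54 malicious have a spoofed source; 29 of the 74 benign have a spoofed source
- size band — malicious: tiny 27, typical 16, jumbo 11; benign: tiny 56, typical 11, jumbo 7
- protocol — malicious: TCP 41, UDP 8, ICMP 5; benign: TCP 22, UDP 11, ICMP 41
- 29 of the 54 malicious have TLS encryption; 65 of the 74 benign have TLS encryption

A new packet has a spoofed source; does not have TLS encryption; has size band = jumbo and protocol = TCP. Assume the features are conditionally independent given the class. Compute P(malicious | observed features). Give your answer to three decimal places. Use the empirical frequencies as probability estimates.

malicious: (54/128) × (8/54) × (11/54) × (41/54) × (25/54) ≈ 0.00447523
benign: (74/128) × (29/74) × (7/74) × (22/74) × (9/74) ≈ 0.000774919
P(malicious | x) = 0.00447523 / 0.005250149 ≈ 0.852

0.852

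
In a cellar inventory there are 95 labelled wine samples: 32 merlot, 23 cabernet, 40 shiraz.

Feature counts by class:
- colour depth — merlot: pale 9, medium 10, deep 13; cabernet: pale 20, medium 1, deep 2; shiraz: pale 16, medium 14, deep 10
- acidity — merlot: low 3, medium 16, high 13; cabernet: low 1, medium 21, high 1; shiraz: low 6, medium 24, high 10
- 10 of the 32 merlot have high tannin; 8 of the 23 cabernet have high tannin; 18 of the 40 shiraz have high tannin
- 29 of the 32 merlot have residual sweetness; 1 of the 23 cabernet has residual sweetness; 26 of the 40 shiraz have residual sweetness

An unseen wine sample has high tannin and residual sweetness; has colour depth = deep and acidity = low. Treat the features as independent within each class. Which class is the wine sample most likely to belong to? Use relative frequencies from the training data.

merlot: (32/95) × (13/32) × (3/32) × (10/32) × (29/32) ≈ 0.0036332
cabernet: (23/95) × (2/23) × (1/23) × (8/23) × (1/23) ≈ 0.0000138424
shiraz: (40/95) × (10/40) × (6/40) × (18/40) × (26/40) ≈ 0.00461842
Highest score → shiraz.

shiraz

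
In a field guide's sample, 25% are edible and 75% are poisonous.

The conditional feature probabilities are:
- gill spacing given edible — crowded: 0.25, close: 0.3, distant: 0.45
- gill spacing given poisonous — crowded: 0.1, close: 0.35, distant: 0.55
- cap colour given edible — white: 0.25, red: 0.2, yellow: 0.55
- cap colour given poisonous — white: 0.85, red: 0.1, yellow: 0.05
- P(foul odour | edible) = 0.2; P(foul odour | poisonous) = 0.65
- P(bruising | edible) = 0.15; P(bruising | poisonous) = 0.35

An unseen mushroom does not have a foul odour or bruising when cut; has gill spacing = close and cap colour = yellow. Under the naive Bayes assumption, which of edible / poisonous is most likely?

edible: 0.25 × 0.3 × 0.55 × (1−0.2) × (1−0.15) = 0.02805
poisonous: 0.75 × 0.35 × 0.05 × (1−0.65) × (1−0.35) = 0.0029859375
Highest score → edible.

edible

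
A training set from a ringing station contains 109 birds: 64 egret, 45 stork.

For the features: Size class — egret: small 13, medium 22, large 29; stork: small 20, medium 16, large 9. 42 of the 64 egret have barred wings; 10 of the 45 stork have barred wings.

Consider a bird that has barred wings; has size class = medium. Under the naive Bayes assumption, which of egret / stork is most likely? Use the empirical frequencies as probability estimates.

egret: (64/109) × (22/64) × (42/64) ≈ 0.132454
stork: (45/109) × (16/45) × (10/45) ≈ 0.0326198
Highest score → egret.

egret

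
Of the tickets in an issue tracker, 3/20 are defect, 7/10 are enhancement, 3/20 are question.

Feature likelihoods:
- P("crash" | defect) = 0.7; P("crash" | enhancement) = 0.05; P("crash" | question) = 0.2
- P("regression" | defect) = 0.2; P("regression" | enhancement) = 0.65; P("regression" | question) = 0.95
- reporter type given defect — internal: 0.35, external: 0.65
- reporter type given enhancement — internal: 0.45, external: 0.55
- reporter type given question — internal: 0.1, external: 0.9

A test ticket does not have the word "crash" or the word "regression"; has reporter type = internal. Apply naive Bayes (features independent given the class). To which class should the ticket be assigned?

enhancement

defect: 0.15 × (1−0.7) × (1−0.2) × 0.35 = 0.0126
enhancement: 0.7 × (1−0.05) × (1−0.65) × 0.45 = 0.1047375
question: 0.15 × (1−0.2) × (1−0.95) × 0.1 = 0.0006
Highest score → enhancement.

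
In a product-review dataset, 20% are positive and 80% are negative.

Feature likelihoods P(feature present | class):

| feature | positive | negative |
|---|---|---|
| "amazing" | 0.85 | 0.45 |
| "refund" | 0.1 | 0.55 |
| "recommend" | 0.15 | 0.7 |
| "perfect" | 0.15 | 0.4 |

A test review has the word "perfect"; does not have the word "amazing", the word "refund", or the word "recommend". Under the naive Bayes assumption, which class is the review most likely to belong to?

positive: 0.2 × (1−0.85) × (1−0.1) × (1−0.15) × 0.15 = 0.0034425
negative: 0.8 × (1−0.45) × (1−0.55) × (1−0.7) × 0.4 = 0.02376
Highest score → negative.

negative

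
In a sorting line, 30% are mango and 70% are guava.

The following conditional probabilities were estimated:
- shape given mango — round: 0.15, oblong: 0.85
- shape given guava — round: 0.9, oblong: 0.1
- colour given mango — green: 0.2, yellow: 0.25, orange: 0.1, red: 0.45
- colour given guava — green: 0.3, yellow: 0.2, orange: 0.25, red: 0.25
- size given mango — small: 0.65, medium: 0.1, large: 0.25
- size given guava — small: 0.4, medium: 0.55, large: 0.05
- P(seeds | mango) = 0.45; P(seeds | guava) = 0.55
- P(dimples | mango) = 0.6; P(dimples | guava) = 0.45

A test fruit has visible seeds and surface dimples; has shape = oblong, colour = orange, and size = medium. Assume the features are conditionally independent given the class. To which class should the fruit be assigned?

mango: 0.3 × 0.85 × 0.1 × 0.1 × 0.45 × 0.6 = 0.0006885
guava: 0.7 × 0.1 × 0.25 × 0.55 × 0.55 × 0.45 = 0.0023821875
Highest score → guava.

guava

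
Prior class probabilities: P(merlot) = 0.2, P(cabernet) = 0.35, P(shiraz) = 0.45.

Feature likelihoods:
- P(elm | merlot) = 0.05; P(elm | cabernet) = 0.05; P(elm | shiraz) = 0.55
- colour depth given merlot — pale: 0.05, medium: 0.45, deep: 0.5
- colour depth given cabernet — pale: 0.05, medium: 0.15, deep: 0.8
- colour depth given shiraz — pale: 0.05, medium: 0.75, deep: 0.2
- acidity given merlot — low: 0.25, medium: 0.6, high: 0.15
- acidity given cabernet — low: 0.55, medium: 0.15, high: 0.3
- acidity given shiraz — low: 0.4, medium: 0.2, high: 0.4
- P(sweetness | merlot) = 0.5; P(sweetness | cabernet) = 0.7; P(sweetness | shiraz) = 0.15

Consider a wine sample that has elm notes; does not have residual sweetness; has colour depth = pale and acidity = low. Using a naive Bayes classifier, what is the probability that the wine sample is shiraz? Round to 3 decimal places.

merlot: 0.2 × 0.05 × 0.05 × 0.25 × (1−0.5) = 0.0000625
cabernet: 0.35 × 0.05 × 0.05 × 0.55 × (1−0.7) = 0.000144375
shiraz: 0.45 × 0.55 × 0.05 × 0.4 × (1−0.15) = 0.0042075
P(shiraz | x) = 0.0042075 / 0.004414375 ≈ 0.953

0.953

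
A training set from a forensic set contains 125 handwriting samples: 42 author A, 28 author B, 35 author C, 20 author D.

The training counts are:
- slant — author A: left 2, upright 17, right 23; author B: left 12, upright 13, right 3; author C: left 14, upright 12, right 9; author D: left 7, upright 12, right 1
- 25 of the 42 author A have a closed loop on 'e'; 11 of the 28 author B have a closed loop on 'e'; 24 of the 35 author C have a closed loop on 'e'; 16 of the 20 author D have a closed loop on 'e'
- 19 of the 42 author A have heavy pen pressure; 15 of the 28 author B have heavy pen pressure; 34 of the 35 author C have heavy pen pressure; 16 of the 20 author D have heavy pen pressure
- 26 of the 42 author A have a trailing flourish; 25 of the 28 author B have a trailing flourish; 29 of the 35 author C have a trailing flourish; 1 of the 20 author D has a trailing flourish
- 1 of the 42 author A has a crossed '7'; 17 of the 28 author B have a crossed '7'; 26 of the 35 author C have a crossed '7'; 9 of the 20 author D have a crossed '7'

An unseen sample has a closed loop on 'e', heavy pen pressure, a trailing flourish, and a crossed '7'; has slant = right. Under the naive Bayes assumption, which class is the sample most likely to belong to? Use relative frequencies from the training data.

author C

author A: (42/125) × (23/42) × (25/42) × (19/42) × (26/42) × (1/42) ≈ 0.000730277
author B: (28/125) × (3/28) × (11/28) × (15/28) × (25/28) × (17/28) ≈ 0.00273812
author C: (35/125) × (9/35) × (24/35) × (34/35) × (29/35) × (26/35) ≈ 0.0295204
author D: (20/125) × (1/20) × (16/20) × (16/20) × (1/20) × (9/20) = 0.0001152
Highest score → author C.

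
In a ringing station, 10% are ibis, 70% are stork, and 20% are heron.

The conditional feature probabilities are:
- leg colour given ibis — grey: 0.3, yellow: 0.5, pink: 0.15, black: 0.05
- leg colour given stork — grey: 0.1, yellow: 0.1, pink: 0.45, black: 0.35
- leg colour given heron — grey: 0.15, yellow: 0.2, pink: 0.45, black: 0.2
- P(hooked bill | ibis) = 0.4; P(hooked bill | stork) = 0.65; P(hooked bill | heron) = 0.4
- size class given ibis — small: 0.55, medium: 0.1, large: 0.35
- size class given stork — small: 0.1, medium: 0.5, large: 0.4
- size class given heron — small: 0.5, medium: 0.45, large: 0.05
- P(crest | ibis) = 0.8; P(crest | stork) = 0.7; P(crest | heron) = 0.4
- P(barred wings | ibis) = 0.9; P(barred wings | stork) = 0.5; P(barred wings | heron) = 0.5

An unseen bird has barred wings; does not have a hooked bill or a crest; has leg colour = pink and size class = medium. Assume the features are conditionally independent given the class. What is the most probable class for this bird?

ibis: 0.1 × 0.15 × (1−0.4) × 0.1 × (1−0.8) × 0.9 = 0.000162
stork: 0.7 × 0.45 × (1−0.65) × 0.5 × (1−0.7) × 0.5 = 0.00826875
heron: 0.2 × 0.45 × (1−0.4) × 0.45 × (1−0.4) × 0.5 = 0.00729
Highest score → stork.

stork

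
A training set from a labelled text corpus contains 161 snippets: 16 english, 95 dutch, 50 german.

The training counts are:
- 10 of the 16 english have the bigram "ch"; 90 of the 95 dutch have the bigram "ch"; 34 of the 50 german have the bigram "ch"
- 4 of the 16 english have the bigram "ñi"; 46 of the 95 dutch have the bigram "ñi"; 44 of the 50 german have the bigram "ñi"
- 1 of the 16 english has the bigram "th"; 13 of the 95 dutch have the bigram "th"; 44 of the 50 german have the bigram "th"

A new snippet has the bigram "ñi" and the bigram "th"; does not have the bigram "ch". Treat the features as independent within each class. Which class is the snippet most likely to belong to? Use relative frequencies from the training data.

english: (16/161) × (6/16) × (4/16) × (1/16) ≈ 0.000582298
dutch: (95/161) × (5/95) × (46/95) × (13/95) ≈ 0.00205778
german: (50/161) × (16/50) × (44/50) × (44/50) ≈ 0.076959
Highest score → german.

german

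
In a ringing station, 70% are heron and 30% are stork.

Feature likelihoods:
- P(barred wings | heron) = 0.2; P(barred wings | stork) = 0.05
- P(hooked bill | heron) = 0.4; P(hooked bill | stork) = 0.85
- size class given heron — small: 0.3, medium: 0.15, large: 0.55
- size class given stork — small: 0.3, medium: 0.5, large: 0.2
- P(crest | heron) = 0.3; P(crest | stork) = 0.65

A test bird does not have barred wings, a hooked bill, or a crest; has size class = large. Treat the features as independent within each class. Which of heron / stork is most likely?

heron: 0.7 × (1−0.2) × (1−0.4) × 0.55 × (1−0.3) = 0.12936
stork: 0.3 × (1−0.05) × (1−0.85) × 0.2 × (1−0.65) = 0.0029925
Highest score → heron.

heron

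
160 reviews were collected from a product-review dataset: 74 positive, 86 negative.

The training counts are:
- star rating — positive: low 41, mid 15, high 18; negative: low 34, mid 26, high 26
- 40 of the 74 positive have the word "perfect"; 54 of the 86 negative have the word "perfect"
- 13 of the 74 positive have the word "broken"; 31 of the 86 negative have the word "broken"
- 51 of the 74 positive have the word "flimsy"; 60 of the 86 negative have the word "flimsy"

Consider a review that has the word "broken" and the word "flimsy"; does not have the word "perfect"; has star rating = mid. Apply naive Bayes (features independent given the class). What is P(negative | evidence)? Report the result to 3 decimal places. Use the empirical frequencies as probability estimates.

0.745

positive: (74/160) × (15/74) × (34/74) × (13/74) × (51/74) ≈ 0.00521517
negative: (86/160) × (26/86) × (32/86) × (31/86) × (60/86) ≈ 0.0152062
P(negative | x) = 0.0152062 / 0.02042137 ≈ 0.745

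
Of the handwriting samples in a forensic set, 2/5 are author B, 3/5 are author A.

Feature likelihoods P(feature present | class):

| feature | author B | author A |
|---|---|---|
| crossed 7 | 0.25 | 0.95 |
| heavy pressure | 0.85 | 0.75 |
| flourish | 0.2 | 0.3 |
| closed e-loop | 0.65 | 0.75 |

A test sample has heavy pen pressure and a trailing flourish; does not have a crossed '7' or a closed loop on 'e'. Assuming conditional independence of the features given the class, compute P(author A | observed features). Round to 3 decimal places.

author B: 0.4 × (1−0.25) × 0.85 × 0.2 × (1−0.65) = 0.01785
author A: 0.6 × (1−0.95) × 0.75 × 0.3 × (1−0.75) = 0.0016875
P(author A | x) = 0.0016875 / 0.0195375 ≈ 0.086

0.086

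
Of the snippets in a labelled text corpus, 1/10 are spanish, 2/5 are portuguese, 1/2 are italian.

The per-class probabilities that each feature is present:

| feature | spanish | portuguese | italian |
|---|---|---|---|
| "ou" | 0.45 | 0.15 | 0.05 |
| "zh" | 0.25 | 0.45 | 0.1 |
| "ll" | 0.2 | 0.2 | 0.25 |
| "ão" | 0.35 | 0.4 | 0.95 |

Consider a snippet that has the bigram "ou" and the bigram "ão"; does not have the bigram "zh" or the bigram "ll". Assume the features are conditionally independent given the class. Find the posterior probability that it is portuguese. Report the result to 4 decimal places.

spanish: 0.1 × 0.45 × (1−0.25) × (1−0.2) × 0.35 = 0.00945
portuguese: 0.4 × 0.15 × (1−0.45) × (1−0.2) × 0.4 = 0.01056
italian: 0.5 × 0.05 × (1−0.1) × (1−0.25) × 0.95 = 0.01603125
P(portuguese | x) = 0.01056 / 0.03604125 ≈ 0.2930

0.2930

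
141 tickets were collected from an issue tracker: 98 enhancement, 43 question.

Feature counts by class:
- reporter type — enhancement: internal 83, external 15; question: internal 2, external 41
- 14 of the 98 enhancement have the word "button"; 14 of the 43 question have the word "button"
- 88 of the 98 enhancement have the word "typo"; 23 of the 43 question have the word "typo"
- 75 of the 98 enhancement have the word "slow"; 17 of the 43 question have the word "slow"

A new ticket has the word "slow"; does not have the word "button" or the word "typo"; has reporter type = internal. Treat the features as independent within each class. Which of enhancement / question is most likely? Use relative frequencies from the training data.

enhancement: (98/141) × (83/98) × (84/98) × (10/98) × (75/98) ≈ 0.0394023
question: (43/141) × (2/43) × (29/43) × (20/43) × (17/43) ≈ 0.00175907
Highest score → enhancement.

enhancement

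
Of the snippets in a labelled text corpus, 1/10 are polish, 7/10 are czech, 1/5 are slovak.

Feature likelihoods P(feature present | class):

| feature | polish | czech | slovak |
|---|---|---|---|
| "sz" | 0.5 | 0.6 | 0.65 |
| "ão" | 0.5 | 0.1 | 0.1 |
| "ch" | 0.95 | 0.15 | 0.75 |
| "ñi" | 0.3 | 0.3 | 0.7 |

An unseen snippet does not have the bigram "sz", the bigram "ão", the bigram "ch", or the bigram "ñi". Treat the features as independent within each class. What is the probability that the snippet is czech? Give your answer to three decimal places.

polish: 0.1 × (1−0.5) × (1−0.5) × (1−0.95) × (1−0.3) = 0.000875
czech: 0.7 × (1−0.6) × (1−0.1) × (1−0.15) × (1−0.3) = 0.14994
slovak: 0.2 × (1−0.65) × (1−0.1) × (1−0.75) × (1−0.7) = 0.004725
P(czech | x) = 0.14994 / 0.15554 ≈ 0.964

0.964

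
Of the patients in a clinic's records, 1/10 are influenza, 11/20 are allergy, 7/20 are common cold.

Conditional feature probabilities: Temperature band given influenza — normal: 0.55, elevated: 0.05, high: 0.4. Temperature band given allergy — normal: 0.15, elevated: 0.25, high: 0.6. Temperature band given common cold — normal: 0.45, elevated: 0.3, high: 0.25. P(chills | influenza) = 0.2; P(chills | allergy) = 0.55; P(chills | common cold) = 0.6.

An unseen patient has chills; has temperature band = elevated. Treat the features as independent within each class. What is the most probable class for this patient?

allergy

influenza: 0.1 × 0.05 × 0.2 = 0.001
allergy: 0.55 × 0.25 × 0.55 = 0.075625
common cold: 0.35 × 0.3 × 0.6 = 0.063
Highest score → allergy.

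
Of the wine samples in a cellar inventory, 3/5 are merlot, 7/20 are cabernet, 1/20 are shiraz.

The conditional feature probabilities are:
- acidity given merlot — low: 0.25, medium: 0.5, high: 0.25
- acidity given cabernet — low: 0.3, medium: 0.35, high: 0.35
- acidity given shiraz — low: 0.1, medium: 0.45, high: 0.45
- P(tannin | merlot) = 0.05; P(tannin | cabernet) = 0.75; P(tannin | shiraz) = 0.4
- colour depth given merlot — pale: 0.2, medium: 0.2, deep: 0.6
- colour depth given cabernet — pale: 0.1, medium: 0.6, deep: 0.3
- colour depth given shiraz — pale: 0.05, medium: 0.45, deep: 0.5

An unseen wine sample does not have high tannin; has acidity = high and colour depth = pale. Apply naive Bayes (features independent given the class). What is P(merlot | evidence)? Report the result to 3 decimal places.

0.884

merlot: 0.6 × 0.25 × (1−0.05) × 0.2 = 0.0285
cabernet: 0.35 × 0.35 × (1−0.75) × 0.1 = 0.0030625
shiraz: 0.05 × 0.45 × (1−0.4) × 0.05 = 0.000675
P(merlot | x) = 0.0285 / 0.0322375 ≈ 0.884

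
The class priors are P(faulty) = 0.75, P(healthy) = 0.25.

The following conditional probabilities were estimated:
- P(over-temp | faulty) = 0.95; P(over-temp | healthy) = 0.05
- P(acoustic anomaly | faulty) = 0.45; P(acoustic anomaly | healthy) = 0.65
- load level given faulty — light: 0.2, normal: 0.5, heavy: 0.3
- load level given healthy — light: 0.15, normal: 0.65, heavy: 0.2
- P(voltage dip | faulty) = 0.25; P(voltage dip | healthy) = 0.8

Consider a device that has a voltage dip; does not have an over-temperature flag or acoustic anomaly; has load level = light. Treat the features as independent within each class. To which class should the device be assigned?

healthy

faulty: 0.75 × (1−0.95) × (1−0.45) × 0.2 × 0.25 = 0.00103125
healthy: 0.25 × (1−0.05) × (1−0.65) × 0.15 × 0.8 = 0.009975
Highest score → healthy.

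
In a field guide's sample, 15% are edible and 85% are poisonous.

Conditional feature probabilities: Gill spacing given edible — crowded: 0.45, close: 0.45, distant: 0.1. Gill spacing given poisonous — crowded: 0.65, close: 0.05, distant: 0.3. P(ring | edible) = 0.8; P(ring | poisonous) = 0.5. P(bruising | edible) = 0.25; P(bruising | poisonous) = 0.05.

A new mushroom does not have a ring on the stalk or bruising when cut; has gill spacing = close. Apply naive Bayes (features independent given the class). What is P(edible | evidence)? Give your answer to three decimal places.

edible: 0.15 × 0.45 × (1−0.8) × (1−0.25) = 0.010125
poisonous: 0.85 × 0.05 × (1−0.5) × (1−0.05) = 0.0201875
P(edible | x) = 0.010125 / 0.0303125 ≈ 0.334

0.334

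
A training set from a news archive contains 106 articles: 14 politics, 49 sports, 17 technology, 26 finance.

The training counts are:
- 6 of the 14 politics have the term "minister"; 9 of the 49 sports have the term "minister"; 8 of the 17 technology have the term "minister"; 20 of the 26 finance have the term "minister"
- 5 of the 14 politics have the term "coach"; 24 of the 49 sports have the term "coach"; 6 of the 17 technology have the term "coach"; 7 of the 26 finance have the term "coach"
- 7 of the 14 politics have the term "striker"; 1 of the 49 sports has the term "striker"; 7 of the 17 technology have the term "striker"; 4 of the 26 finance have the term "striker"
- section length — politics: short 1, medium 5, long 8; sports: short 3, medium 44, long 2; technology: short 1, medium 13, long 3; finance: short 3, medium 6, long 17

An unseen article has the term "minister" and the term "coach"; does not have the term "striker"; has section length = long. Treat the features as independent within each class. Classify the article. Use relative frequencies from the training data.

politics: (14/106) × (6/14) × (5/14) × (7/14) × (8/14) ≈ 0.0057759
sports: (49/106) × (9/49) × (24/49) × (48/49) × (2/49) ≈ 0.00166277
technology: (17/106) × (8/17) × (6/17) × (10/17) × (3/17) ≈ 0.00276509
finance: (26/106) × (20/26) × (7/26) × (22/26) × (17/26) ≈ 0.0281044
Highest score → finance.

finance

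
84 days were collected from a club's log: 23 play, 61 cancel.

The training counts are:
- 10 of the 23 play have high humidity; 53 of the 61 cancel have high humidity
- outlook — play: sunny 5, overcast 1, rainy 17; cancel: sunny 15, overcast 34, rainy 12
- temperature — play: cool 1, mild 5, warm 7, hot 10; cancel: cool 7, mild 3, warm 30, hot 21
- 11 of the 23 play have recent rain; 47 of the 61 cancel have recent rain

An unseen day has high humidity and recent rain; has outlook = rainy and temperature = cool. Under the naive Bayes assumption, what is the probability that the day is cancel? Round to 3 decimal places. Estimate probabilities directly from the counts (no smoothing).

play: (23/84) × (10/23) × (17/23) × (1/23) × (11/23) ≈ 0.0018297
cancel: (61/84) × (53/61) × (12/61) × (7/61) × (47/61) ≈ 0.0109745
P(cancel | x) = 0.0109745 / 0.0128042 ≈ 0.857

0.857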